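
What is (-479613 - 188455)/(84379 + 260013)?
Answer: -167017/86098 ≈ -1.9398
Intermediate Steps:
(-479613 - 188455)/(84379 + 260013) = -668068/344392 = -668068*1/344392 = -167017/86098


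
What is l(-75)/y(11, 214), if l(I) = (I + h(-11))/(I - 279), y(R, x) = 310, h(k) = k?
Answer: 43/54870 ≈ 0.00078367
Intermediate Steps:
l(I) = (-11 + I)/(-279 + I) (l(I) = (I - 11)/(I - 279) = (-11 + I)/(-279 + I))
l(-75)/y(11, 214) = ((-11 - 75)/(-279 - 75))/310 = (-86/(-354))*(1/310) = -1/354*(-86)*(1/310) = (43/177)*(1/310) = 43/54870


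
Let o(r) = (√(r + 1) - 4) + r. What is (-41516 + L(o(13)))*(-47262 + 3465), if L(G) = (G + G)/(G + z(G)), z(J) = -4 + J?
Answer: 9091074681/5 + 87594*√14/35 ≈ 1.8182e+9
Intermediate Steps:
o(r) = -4 + r + √(1 + r) (o(r) = (√(1 + r) - 4) + r = (-4 + √(1 + r)) + r = -4 + r + √(1 + r))
L(G) = 2*G/(-4 + 2*G) (L(G) = (G + G)/(G + (-4 + G)) = (2*G)/(-4 + 2*G) = 2*G/(-4 + 2*G))
(-41516 + L(o(13)))*(-47262 + 3465) = (-41516 + (-4 + 13 + √(1 + 13))/(-2 + (-4 + 13 + √(1 + 13))))*(-47262 + 3465) = (-41516 + (-4 + 13 + √14)/(-2 + (-4 + 13 + √14)))*(-43797) = (-41516 + (9 + √14)/(-2 + (9 + √14)))*(-43797) = (-41516 + (9 + √14)/(7 + √14))*(-43797) = 1818276252 - 43797*(9 + √14)/(7 + √14)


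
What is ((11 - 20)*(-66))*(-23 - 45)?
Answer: -40392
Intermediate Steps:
((11 - 20)*(-66))*(-23 - 45) = -9*(-66)*(-68) = 594*(-68) = -40392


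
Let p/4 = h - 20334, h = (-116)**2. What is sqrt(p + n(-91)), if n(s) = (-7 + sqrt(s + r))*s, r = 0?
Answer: sqrt(-26875 - 91*I*sqrt(91)) ≈ 2.647 - 163.96*I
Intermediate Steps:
h = 13456
n(s) = s*(-7 + sqrt(s)) (n(s) = (-7 + sqrt(s + 0))*s = (-7 + sqrt(s))*s = s*(-7 + sqrt(s)))
p = -27512 (p = 4*(13456 - 20334) = 4*(-6878) = -27512)
sqrt(p + n(-91)) = sqrt(-27512 - 91*(-7 + sqrt(-91))) = sqrt(-27512 - 91*(-7 + I*sqrt(91))) = sqrt(-27512 + (637 - 91*I*sqrt(91))) = sqrt(-26875 - 91*I*sqrt(91))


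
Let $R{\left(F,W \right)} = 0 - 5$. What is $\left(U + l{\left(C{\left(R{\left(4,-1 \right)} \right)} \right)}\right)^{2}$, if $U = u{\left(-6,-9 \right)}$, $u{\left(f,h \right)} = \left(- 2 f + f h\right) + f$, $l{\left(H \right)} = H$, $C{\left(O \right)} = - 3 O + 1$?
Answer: $5776$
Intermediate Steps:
$R{\left(F,W \right)} = -5$ ($R{\left(F,W \right)} = 0 - 5 = -5$)
$C{\left(O \right)} = 1 - 3 O$
$u{\left(f,h \right)} = - f + f h$
$U = 60$ ($U = - 6 \left(-1 - 9\right) = \left(-6\right) \left(-10\right) = 60$)
$\left(U + l{\left(C{\left(R{\left(4,-1 \right)} \right)} \right)}\right)^{2} = \left(60 + \left(1 - -15\right)\right)^{2} = \left(60 + \left(1 + 15\right)\right)^{2} = \left(60 + 16\right)^{2} = 76^{2} = 5776$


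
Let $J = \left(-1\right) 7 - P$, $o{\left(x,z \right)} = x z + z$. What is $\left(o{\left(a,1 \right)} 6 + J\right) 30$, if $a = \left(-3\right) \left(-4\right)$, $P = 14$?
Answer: $1710$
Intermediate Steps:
$a = 12$
$o{\left(x,z \right)} = z + x z$
$J = -21$ ($J = \left(-1\right) 7 - 14 = -7 - 14 = -21$)
$\left(o{\left(a,1 \right)} 6 + J\right) 30 = \left(1 \left(1 + 12\right) 6 - 21\right) 30 = \left(1 \cdot 13 \cdot 6 - 21\right) 30 = \left(13 \cdot 6 - 21\right) 30 = \left(78 - 21\right) 30 = 57 \cdot 30 = 1710$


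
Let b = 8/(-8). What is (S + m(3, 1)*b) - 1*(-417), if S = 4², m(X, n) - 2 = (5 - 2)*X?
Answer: 422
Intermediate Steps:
b = -1 (b = 8*(-⅛) = -1)
m(X, n) = 2 + 3*X (m(X, n) = 2 + (5 - 2)*X = 2 + 3*X)
S = 16
(S + m(3, 1)*b) - 1*(-417) = (16 + (2 + 3*3)*(-1)) - 1*(-417) = (16 + (2 + 9)*(-1)) + 417 = (16 + 11*(-1)) + 417 = (16 - 11) + 417 = 5 + 417 = 422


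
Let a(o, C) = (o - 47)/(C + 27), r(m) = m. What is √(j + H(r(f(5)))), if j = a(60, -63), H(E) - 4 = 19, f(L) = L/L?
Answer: √815/6 ≈ 4.7580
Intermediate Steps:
f(L) = 1
H(E) = 23 (H(E) = 4 + 19 = 23)
a(o, C) = (-47 + o)/(27 + C)
j = -13/36 (j = (-47 + 60)/(27 - 63) = 13/(-36) = -1/36*13 = -13/36 ≈ -0.36111)
√(j + H(r(f(5)))) = √(-13/36 + 23) = √(815/36) = √815/6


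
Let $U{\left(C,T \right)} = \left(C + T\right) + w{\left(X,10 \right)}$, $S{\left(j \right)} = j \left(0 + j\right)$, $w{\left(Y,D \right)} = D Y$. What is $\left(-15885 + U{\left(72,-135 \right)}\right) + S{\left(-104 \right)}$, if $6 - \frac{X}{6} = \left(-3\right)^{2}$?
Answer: $-5312$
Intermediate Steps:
$X = -18$ ($X = 36 - 6 \left(-3\right)^{2} = 36 - 54 = -18$)
$S{\left(j \right)} = j^{2}$ ($S{\left(j \right)} = j j = j^{2}$)
$U{\left(C,T \right)} = -180 + C + T$ ($U{\left(C,T \right)} = \left(C + T\right) + 10 \left(-18\right) = \left(C + T\right) - 180 = -180 + C + T$)
$\left(-15885 + U{\left(72,-135 \right)}\right) + S{\left(-104 \right)} = \left(-15885 - 243\right) + \left(-104\right)^{2} = \left(-15885 - 243\right) + 10816 = -16128 + 10816 = -5312$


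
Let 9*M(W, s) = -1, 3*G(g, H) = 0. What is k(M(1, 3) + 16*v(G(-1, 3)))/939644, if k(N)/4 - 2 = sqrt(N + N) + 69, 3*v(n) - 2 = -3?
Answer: 71/234911 + 7*I*sqrt(2)/704733 ≈ 0.00030224 + 1.4047e-5*I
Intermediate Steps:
G(g, H) = 0 (G(g, H) = (1/3)*0 = 0)
M(W, s) = -1/9 (M(W, s) = (1/9)*(-1) = -1/9)
v(n) = -1/3 (v(n) = 2/3 + (1/3)*(-3) = 2/3 - 1 = -1/3)
k(N) = 284 + 4*sqrt(2)*sqrt(N) (k(N) = 8 + 4*(sqrt(N + N) + 69) = 8 + 4*(sqrt(2*N) + 69) = 8 + 4*(sqrt(2)*sqrt(N) + 69) = 8 + 4*(69 + sqrt(2)*sqrt(N)) = 8 + (276 + 4*sqrt(2)*sqrt(N)) = 284 + 4*sqrt(2)*sqrt(N))
k(M(1, 3) + 16*v(G(-1, 3)))/939644 = (284 + 4*sqrt(2)*sqrt(-1/9 + 16*(-1/3)))/939644 = (284 + 4*sqrt(2)*sqrt(-1/9 - 16/3))*(1/939644) = (284 + 4*sqrt(2)*sqrt(-49/9))*(1/939644) = (284 + 4*sqrt(2)*(7*I/3))*(1/939644) = (284 + 28*I*sqrt(2)/3)*(1/939644) = 71/234911 + 7*I*sqrt(2)/704733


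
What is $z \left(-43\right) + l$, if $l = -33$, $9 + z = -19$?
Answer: $1171$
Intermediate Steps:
$z = -28$ ($z = -9 - 19 = -28$)
$z \left(-43\right) + l = \left(-28\right) \left(-43\right) - 33 = 1204 - 33 = 1171$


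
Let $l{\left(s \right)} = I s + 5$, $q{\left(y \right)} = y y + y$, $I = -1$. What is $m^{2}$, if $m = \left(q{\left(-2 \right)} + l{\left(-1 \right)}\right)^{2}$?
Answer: $4096$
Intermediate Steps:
$q{\left(y \right)} = y + y^{2}$ ($q{\left(y \right)} = y^{2} + y = y + y^{2}$)
$l{\left(s \right)} = 5 - s$ ($l{\left(s \right)} = - s + 5 = 5 - s$)
$m = 64$ ($m = \left(- 2 \left(1 - 2\right) + \left(5 - -1\right)\right)^{2} = \left(\left(-2\right) \left(-1\right) + \left(5 + 1\right)\right)^{2} = \left(2 + 6\right)^{2} = 8^{2} = 64$)
$m^{2} = 64^{2} = 4096$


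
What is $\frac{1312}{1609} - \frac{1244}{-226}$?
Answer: $\frac{1149054}{181817} \approx 6.3198$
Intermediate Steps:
$\frac{1312}{1609} - \frac{1244}{-226} = 1312 \cdot \frac{1}{1609} - - \frac{622}{113} = \frac{1312}{1609} + \frac{622}{113} = \frac{1149054}{181817}$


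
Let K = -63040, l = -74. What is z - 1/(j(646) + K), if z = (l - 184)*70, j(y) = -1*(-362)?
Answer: -1131964679/62678 ≈ -18060.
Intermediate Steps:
j(y) = 362
z = -18060 (z = (-74 - 184)*70 = -258*70 = -18060)
z - 1/(j(646) + K) = -18060 - 1/(362 - 63040) = -18060 - 1/(-62678) = -18060 - 1*(-1/62678) = -18060 + 1/62678 = -1131964679/62678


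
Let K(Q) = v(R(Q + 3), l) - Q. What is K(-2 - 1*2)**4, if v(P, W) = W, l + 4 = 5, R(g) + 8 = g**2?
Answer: 625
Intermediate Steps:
R(g) = -8 + g**2
l = 1 (l = -4 + 5 = 1)
K(Q) = 1 - Q
K(-2 - 1*2)**4 = (1 - (-2 - 1*2))**4 = (1 - (-2 - 2))**4 = (1 - 1*(-4))**4 = (1 + 4)**4 = 5**4 = 625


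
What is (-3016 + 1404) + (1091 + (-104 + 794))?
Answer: 169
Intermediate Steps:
(-3016 + 1404) + (1091 + (-104 + 794)) = -1612 + (1091 + 690) = -1612 + 1781 = 169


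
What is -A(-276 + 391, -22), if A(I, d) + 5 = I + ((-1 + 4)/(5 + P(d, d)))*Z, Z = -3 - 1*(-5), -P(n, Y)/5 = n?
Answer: -12656/115 ≈ -110.05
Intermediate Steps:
P(n, Y) = -5*n
Z = 2 (Z = -3 + 5 = 2)
A(I, d) = -5 + I + 6/(5 - 5*d) (A(I, d) = -5 + (I + ((-1 + 4)/(5 - 5*d))*2) = -5 + (I + (3/(5 - 5*d))*2) = -5 + (I + 6/(5 - 5*d)) = -5 + I + 6/(5 - 5*d))
-A(-276 + 391, -22) = -(19/5 - (-276 + 391) - 5*(-22) + (-276 + 391)*(-22))/(-1 - 22) = -(19/5 - 1*115 + 110 + 115*(-22))/(-23) = -(-1)*(19/5 - 115 + 110 - 2530)/23 = -(-1)*(-12656)/(23*5) = -1*12656/115 = -12656/115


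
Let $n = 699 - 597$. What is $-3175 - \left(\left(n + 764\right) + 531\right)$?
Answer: $-4572$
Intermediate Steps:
$n = 102$
$-3175 - \left(\left(n + 764\right) + 531\right) = -3175 - \left(\left(102 + 764\right) + 531\right) = -3175 - \left(866 + 531\right) = -3175 - 1397 = -4572$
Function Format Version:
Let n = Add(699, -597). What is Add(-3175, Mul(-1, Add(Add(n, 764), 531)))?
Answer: -4572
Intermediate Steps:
n = 102
Add(-3175, Mul(-1, Add(Add(n, 764), 531))) = Add(-3175, Mul(-1, Add(Add(102, 764), 531))) = Add(-3175, Mul(-1, Add(866, 531))) = Add(-3175, Mul(-1, 1397)) = Add(-3175, -1397) = -4572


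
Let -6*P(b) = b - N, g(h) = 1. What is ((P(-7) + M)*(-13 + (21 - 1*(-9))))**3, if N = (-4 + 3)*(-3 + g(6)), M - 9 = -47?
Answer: -1911240521/8 ≈ -2.3891e+8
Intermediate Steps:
M = -38 (M = 9 - 47 = -38)
N = 2 (N = (-4 + 3)*(-3 + 1) = -1*(-2) = 2)
P(b) = 1/3 - b/6 (P(b) = -(b - 1*2)/6 = -(b - 2)/6 = -(-2 + b)/6 = 1/3 - b/6)
((P(-7) + M)*(-13 + (21 - 1*(-9))))**3 = (((1/3 - 1/6*(-7)) - 38)*(-13 + (21 - 1*(-9))))**3 = (((1/3 + 7/6) - 38)*(-13 + (21 + 9)))**3 = ((3/2 - 38)*(-13 + 30))**3 = (-73/2*17)**3 = (-1241/2)**3 = -1911240521/8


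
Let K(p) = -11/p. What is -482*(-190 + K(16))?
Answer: 735291/8 ≈ 91911.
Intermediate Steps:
-482*(-190 + K(16)) = -482*(-190 - 11/16) = -482*(-3051/16) = 735291/8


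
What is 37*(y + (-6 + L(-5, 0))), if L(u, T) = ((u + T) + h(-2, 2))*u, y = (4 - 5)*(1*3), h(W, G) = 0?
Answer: 592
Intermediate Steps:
y = -3 (y = -1*3 = -3)
L(u, T) = u*(T + u) (L(u, T) = ((u + T) + 0)*u = ((T + u) + 0)*u = (T + u)*u = u*(T + u))
37*(y + (-6 + L(-5, 0))) = 37*(-3 + (-6 - 5*(0 - 5))) = 37*(-3 + (-6 - 5*(-5))) = 37*(-3 + (-6 + 25)) = 37*(-3 + 19) = 37*16 = 592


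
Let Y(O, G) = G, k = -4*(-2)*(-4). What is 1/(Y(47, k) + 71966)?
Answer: 1/71934 ≈ 1.3902e-5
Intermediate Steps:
k = -32 (k = 8*(-4) = -32)
1/(Y(47, k) + 71966) = 1/(-32 + 71966) = 1/71934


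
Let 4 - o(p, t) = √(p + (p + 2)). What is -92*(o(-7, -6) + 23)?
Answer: -2484 + 184*I*√3 ≈ -2484.0 + 318.7*I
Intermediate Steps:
o(p, t) = 4 - √(2 + 2*p) (o(p, t) = 4 - √(p + (p + 2)) = 4 - √(p + (2 + p)) = 4 - √(2 + 2*p))
-92*(o(-7, -6) + 23) = -92*((4 - √(2 + 2*(-7))) + 23) = -92*((4 - √(2 - 14)) + 23) = -92*((4 - √(-12)) + 23) = -92*((4 - 2*I*√3) + 23) = -92*(27 - 2*I*√3) = -2484 + 184*I*√3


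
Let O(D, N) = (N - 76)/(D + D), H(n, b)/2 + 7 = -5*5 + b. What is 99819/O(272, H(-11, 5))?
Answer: -27150768/65 ≈ -4.1770e+5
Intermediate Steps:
H(n, b) = -64 + 2*b (H(n, b) = -14 + 2*(-5*5 + b) = -14 + 2*(-25 + b) = -14 + (-50 + 2*b) = -64 + 2*b)
O(D, N) = (-76 + N)/(2*D) (O(D, N) = (-76 + N)/((2*D)) = (-76 + N)*(1/(2*D)) = (-76 + N)/(2*D))
99819/O(272, H(-11, 5)) = 99819/(((1/2)*(-76 + (-64 + 2*5))/272)) = 99819/(((1/2)*(1/272)*(-76 + (-64 + 10)))) = 99819/(((1/2)*(1/272)*(-76 - 54))) = 99819/(((1/2)*(1/272)*(-130))) = 99819/(-65/272) = 99819*(-272/65) = -27150768/65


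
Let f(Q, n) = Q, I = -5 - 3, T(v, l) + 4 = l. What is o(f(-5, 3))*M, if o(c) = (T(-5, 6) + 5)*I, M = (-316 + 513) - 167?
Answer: -1680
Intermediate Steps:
T(v, l) = -4 + l
I = -8
M = 30 (M = 197 - 167 = 30)
o(c) = -56 (o(c) = ((-4 + 6) + 5)*(-8) = (2 + 5)*(-8) = 7*(-8) = -56)
o(f(-5, 3))*M = -56*30 = -1680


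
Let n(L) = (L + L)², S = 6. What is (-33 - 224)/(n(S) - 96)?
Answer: -257/48 ≈ -5.3542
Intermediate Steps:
n(L) = 4*L² (n(L) = (2*L)² = 4*L²)
(-33 - 224)/(n(S) - 96) = (-33 - 224)/(4*6² - 96) = -257/(4*36 - 96) = -257/(144 - 96) = -257/48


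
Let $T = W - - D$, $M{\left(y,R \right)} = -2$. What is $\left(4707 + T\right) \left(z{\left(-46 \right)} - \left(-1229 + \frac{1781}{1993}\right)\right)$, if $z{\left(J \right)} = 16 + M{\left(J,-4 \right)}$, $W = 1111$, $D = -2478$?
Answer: $\frac{8268230120}{1993} \approx 4.1486 \cdot 10^{6}$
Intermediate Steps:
$z{\left(J \right)} = 14$ ($z{\left(J \right)} = 16 - 2 = 14$)
$T = -1367$ ($T = 1111 - \left(-1\right) \left(-2478\right) = 1111 - 2478 = -1367$)
$\left(4707 + T\right) \left(z{\left(-46 \right)} - \left(-1229 + \frac{1781}{1993}\right)\right) = \left(4707 - 1367\right) \left(14 - \left(-1229 + \frac{1781}{1993}\right)\right) = 3340 \left(14 + \left(\left(-1781\right) \frac{1}{1993} + 1229\right)\right) = 3340 \left(14 + \left(- \frac{1781}{1993} + 1229\right)\right) = 3340 \left(14 + \frac{2447616}{1993}\right) = 3340 \cdot \frac{2475518}{1993} = \frac{8268230120}{1993}$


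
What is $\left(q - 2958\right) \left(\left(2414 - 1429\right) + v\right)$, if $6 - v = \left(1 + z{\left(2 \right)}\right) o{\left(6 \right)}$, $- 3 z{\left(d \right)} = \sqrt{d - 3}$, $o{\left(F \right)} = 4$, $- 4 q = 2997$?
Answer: $- \frac{14636223}{4} - 4943 i \approx -3.6591 \cdot 10^{6} - 4943.0 i$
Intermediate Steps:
$q = - \frac{2997}{4}$ ($q = \left(- \frac{1}{4}\right) 2997 = - \frac{2997}{4} \approx -749.25$)
$z{\left(d \right)} = - \frac{\sqrt{-3 + d}}{3}$ ($z{\left(d \right)} = - \frac{\sqrt{d - 3}}{3} = - \frac{\sqrt{-3 + d}}{3}$)
$v = 2 + \frac{4 i}{3}$ ($v = 6 - \left(1 - \frac{\sqrt{-3 + 2}}{3}\right) 4 = 6 - \left(1 - \frac{\sqrt{-1}}{3}\right) 4 = 6 - \left(1 - \frac{i}{3}\right) 4 = 6 - \left(4 - \frac{4 i}{3}\right) = 2 + \frac{4 i}{3} \approx 2.0 + 1.3333 i$)
$\left(q - 2958\right) \left(\left(2414 - 1429\right) + v\right) = \left(- \frac{2997}{4} - 2958\right) \left(\left(2414 - 1429\right) + \left(2 + \frac{4 i}{3}\right)\right) = - \frac{14829 \left(985 + \left(2 + \frac{4 i}{3}\right)\right)}{4} = - \frac{14829 \left(987 + \frac{4 i}{3}\right)}{4} = - \frac{14636223}{4} - 4943 i$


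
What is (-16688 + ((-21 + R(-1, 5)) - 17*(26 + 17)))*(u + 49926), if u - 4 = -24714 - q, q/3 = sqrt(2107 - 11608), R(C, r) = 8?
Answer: -439565312 + 52296*I*sqrt(9501) ≈ -4.3957e+8 + 5.0974e+6*I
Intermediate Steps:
q = 3*I*sqrt(9501) (q = 3*sqrt(2107 - 11608) = 3*sqrt(-9501) = 3*(I*sqrt(9501)) = 3*I*sqrt(9501) ≈ 292.42*I)
u = -24710 - 3*I*sqrt(9501) (u = 4 + (-24714 - 3*I*sqrt(9501)) = -24710 - 3*I*sqrt(9501) ≈ -24710.0 - 292.42*I)
(-16688 + ((-21 + R(-1, 5)) - 17*(26 + 17)))*(u + 49926) = (-16688 + ((-21 + 8) - 17*(26 + 17)))*((-24710 - 3*I*sqrt(9501)) + 49926) = (-16688 + (-13 - 17*43))*(25216 - 3*I*sqrt(9501)) = (-16688 + (-13 - 731))*(25216 - 3*I*sqrt(9501)) = (-16688 - 744)*(25216 - 3*I*sqrt(9501)) = -17432*(25216 - 3*I*sqrt(9501)) = -439565312 + 52296*I*sqrt(9501)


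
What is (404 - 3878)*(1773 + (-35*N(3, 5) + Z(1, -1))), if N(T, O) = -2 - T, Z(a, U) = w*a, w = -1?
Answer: -6763878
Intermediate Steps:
Z(a, U) = -a
(404 - 3878)*(1773 + (-35*N(3, 5) + Z(1, -1))) = (404 - 3878)*(1773 + (-35*(-2 - 1*3) - 1*1)) = -3474*(1773 + (-35*(-2 - 3) - 1)) = -3474*(1773 + (-35*(-5) - 1)) = -3474*(1773 + (175 - 1)) = -3474*(1773 + 174) = -3474*1947 = -6763878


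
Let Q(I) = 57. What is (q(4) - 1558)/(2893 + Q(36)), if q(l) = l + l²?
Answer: -769/1475 ≈ -0.52136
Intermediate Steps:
(q(4) - 1558)/(2893 + Q(36)) = (4*(1 + 4) - 1558)/(2893 + 57) = (4*5 - 1558)/2950 = (20 - 1558)*(1/2950) = -1538*1/2950 = -769/1475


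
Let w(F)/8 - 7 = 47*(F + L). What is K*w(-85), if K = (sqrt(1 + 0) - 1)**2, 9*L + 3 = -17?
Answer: 0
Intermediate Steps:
L = -20/9 (L = -1/3 + (1/9)*(-17) = -1/3 - 17/9 = -20/9 ≈ -2.2222)
K = 0 (K = (sqrt(1) - 1)**2 = (1 - 1)**2 = 0**2 = 0)
w(F) = -7016/9 + 376*F (w(F) = 56 + 8*(47*(F - 20/9)) = 56 + 8*(47*(-20/9 + F)) = 56 + 8*(-940/9 + 47*F) = 56 + (-7520/9 + 376*F) = -7016/9 + 376*F)
K*w(-85) = 0*(-7016/9 + 376*(-85)) = 0*(-7016/9 - 31960) = 0*(-294656/9) = 0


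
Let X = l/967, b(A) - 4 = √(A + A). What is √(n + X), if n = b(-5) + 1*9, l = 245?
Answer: √(12393072 + 935089*I*√10)/967 ≈ 3.666 + 0.4313*I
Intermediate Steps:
b(A) = 4 + √2*√A (b(A) = 4 + √(A + A) = 4 + √(2*A) = 4 + √2*√A)
X = 245/967 ≈ 0.25336
n = 13 + I*√10 (n = (4 + √2*√(-5)) + 1*9 = (4 + √2*(I*√5)) + 9 = (4 + I*√10) + 9 = 13 + I*√10 ≈ 13.0 + 3.1623*I)
√(n + X) = √((13 + I*√10) + 245/967) = √(12816/967 + I*√10)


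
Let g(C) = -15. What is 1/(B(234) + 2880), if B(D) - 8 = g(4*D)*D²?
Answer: -1/818452 ≈ -1.2218e-6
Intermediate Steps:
B(D) = 8 - 15*D²
1/(B(234) + 2880) = 1/((8 - 15*234²) + 2880) = 1/((8 - 15*54756) + 2880) = 1/((8 - 821340) + 2880) = 1/(-821332 + 2880) = 1/(-818452) = -1/818452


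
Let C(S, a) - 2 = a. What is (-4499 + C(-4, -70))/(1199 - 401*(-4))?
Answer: -4567/2803 ≈ -1.6293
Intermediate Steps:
C(S, a) = 2 + a
(-4499 + C(-4, -70))/(1199 - 401*(-4)) = (-4499 + (2 - 70))/(1199 - 401*(-4)) = (-4499 - 68)/(1199 + 1604) = -4567/2803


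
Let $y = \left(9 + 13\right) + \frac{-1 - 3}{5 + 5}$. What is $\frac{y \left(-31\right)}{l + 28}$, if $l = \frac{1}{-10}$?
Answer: $-24$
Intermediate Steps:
$l = - \frac{1}{10} \approx -0.1$
$y = \frac{108}{5}$ ($y = 22 - \frac{4}{10} = 22 - \frac{2}{5} = \frac{108}{5} \approx 21.6$)
$\frac{y \left(-31\right)}{l + 28} = \frac{\frac{108}{5} \left(-31\right)}{- \frac{1}{10} + 28} = - \frac{3348}{5 \cdot \frac{279}{10}} = \left(- \frac{3348}{5}\right) \frac{10}{279} = -24$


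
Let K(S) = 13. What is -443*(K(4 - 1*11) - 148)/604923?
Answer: 19935/201641 ≈ 0.098864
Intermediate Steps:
-443*(K(4 - 1*11) - 148)/604923 = -443*(13 - 148)/604923 = -443*(-135)*(1/604923) = 59805*(1/604923) = 19935/201641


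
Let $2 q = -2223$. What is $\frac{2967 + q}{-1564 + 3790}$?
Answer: $\frac{1237}{1484} \approx 0.83356$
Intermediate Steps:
$q = - \frac{2223}{2}$ ($q = \frac{1}{2} \left(-2223\right) = - \frac{2223}{2} \approx -1111.5$)
$\frac{2967 + q}{-1564 + 3790} = \frac{2967 - \frac{2223}{2}}{-1564 + 3790} = \frac{3711}{2 \cdot 2226} = \frac{3711}{2} \cdot \frac{1}{2226} = \frac{1237}{1484}$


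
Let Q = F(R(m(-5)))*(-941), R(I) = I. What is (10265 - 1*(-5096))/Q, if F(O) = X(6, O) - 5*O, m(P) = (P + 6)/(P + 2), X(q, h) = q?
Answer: -46083/21643 ≈ -2.1292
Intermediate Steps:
m(P) = (6 + P)/(2 + P)
F(O) = 6 - 5*O
Q = -21643/3 (Q = (6 - 5*(6 - 5)/(2 - 5))*(-941) = (6 - 5/(-3))*(-941) = (6 - (-5)/3)*(-941) = (6 - 5*(-⅓))*(-941) = (6 + 5/3)*(-941) = (23/3)*(-941) = -21643/3 ≈ -7214.3)
(10265 - 1*(-5096))/Q = (10265 - 1*(-5096))/(-21643/3) = (10265 + 5096)*(-3/21643) = 15361*(-3/21643) = -46083/21643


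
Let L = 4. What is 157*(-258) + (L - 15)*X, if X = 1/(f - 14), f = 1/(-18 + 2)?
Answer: -9113674/225 ≈ -40505.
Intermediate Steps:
f = -1/16 (f = 1/(-16) = -1/16 ≈ -0.062500)
X = -16/225 (X = 1/(-1/16 - 14) = 1/(-225/16) = -16/225 ≈ -0.071111)
157*(-258) + (L - 15)*X = 157*(-258) + (4 - 15)*(-16/225) = -40506 - 11*(-16/225) = -40506 + 176/225 = -9113674/225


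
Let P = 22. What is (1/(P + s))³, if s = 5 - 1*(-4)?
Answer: 1/29791 ≈ 3.3567e-5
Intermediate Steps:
s = 9 (s = 5 + 4 = 9)
(1/(P + s))³ = (1/(22 + 9))³ = (1/31)³ = 1/29791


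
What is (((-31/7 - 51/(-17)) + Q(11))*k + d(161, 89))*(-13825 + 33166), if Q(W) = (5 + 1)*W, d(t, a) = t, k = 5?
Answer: 9358281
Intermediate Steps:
Q(W) = 6*W
(((-31/7 - 51/(-17)) + Q(11))*k + d(161, 89))*(-13825 + 33166) = (((-31/7 - 51/(-17)) + 6*11)*5 + 161)*(-13825 + 33166) = (((-31*1/7 - 51*(-1/17)) + 66)*5 + 161)*19341 = (((-31/7 + 3) + 66)*5 + 161)*19341 = ((-10/7 + 66)*5 + 161)*19341 = ((452/7)*5 + 161)*19341 = (2260/7 + 161)*19341 = (3387/7)*19341 = 9358281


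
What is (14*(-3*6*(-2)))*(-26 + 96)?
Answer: 35280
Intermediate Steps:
(14*(-3*6*(-2)))*(-26 + 96) = (14*(-18*(-2)))*70 = (14*36)*70 = 504*70 = 35280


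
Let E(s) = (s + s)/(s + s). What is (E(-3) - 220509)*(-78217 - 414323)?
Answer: 108609010320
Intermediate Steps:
E(s) = 1 (E(s) = (2*s)/((2*s)) = (2*s)*(1/(2*s)) = 1)
(E(-3) - 220509)*(-78217 - 414323) = (1 - 220509)*(-78217 - 414323) = -220508*(-492540) = 108609010320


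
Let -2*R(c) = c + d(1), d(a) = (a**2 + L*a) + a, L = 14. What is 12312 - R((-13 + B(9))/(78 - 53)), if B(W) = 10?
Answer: 615997/50 ≈ 12320.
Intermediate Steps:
d(a) = a**2 + 15*a (d(a) = (a**2 + 14*a) + a = a**2 + 15*a)
R(c) = -8 - c/2 (R(c) = -(c + 1*(15 + 1))/2 = -(c + 1*16)/2 = -(c + 16)/2 = -(16 + c)/2 = -8 - c/2)
12312 - R((-13 + B(9))/(78 - 53)) = 12312 - (-8 - (-13 + 10)/(2*(78 - 53))) = 12312 - (-8 - (-3)/(2*25)) = 12312 - (-8 - 1/2*(-3/25)) = 12312 - (-8 + 3/50) = 12312 - 1*(-397/50) = 12312 + 397/50 = 615997/50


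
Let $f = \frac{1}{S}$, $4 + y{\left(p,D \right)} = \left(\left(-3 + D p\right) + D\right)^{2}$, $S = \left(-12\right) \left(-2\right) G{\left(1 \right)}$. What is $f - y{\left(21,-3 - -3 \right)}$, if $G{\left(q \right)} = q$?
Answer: $- \frac{119}{24} \approx -4.9583$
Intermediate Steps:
$S = 24$ ($S = \left(-12\right) \left(-2\right) 1 = 24 \cdot 1 = 24$)
$y{\left(p,D \right)} = -4 + \left(-3 + D + D p\right)^{2}$ ($y{\left(p,D \right)} = -4 + \left(\left(-3 + D p\right) + D\right)^{2} = -4 + \left(-3 + D + D p\right)^{2}$)
$f = \frac{1}{24} \approx 0.041667$
$f - y{\left(21,-3 - -3 \right)} = \frac{1}{24} - \left(-4 + \left(-3 - 0 + \left(-3 - -3\right) 21\right)^{2}\right) = \frac{1}{24} - \left(-4 + \left(-3 + \left(-3 + 3\right) + \left(-3 + 3\right) 21\right)^{2}\right) = \frac{1}{24} - \left(-4 + \left(-3 + 0 + 0 \cdot 21\right)^{2}\right) = \frac{1}{24} - \left(-4 + \left(-3 + 0 + 0\right)^{2}\right) = \frac{1}{24} - \left(-4 + \left(-3\right)^{2}\right) = \frac{1}{24} - \left(-4 + 9\right) = \frac{1}{24} - 5 = - \frac{119}{24}$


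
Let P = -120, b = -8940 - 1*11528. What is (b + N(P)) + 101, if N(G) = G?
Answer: -20487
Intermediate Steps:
b = -20468 (b = -8940 - 11528 = -20468)
(b + N(P)) + 101 = (-20468 - 120) + 101 = -20588 + 101 = -20487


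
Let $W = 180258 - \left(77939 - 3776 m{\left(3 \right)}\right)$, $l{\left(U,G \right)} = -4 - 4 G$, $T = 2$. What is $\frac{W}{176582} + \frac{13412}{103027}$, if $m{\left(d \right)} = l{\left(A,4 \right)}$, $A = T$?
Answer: $\frac{5129338357}{18192713714} \approx 0.28194$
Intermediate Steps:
$A = 2$
$m{\left(d \right)} = -20$ ($m{\left(d \right)} = -4 - 16 = -20$)
$W = 26799$ ($W = 180258 - \left(77939 - -75520\right) = 180258 - 153459 = 26799$)
$\frac{W}{176582} + \frac{13412}{103027} = \frac{26799}{176582} + \frac{13412}{103027} = \frac{5129338357}{18192713714}$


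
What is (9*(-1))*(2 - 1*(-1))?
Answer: -27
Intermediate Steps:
(9*(-1))*(2 - 1*(-1)) = -9*(2 + 1) = -9*3 = -27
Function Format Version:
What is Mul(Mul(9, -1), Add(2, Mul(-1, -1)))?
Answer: -27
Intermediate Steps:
Mul(Mul(9, -1), Add(2, Mul(-1, -1))) = Mul(-9, Add(2, 1)) = Mul(-9, 3) = -27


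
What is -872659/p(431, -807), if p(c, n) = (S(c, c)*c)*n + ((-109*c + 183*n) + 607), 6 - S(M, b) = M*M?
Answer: -872659/64608552782 ≈ -1.3507e-5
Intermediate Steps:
S(M, b) = 6 - M² (S(M, b) = 6 - M*M = 6 - M²)
p(c, n) = 607 - 109*c + 183*n + c*n*(6 - c²) (p(c, n) = ((6 - c²)*c)*n + ((-109*c + 183*n) + 607) = (c*(6 - c²))*n + (607 - 109*c + 183*n) = c*n*(6 - c²) + (607 - 109*c + 183*n) = 607 - 109*c + 183*n + c*n*(6 - c²))
-872659/p(431, -807) = -872659/(607 - 109*431 + 183*(-807) - 1*431*(-807)*(-6 + 431²)) = -872659/(607 - 46979 - 147681 - 1*431*(-807)*(-6 + 185761)) = -872659/(607 - 46979 - 147681 - 1*431*(-807)*185755) = -872659/(607 - 46979 - 147681 + 64608746835) = -872659/64608552782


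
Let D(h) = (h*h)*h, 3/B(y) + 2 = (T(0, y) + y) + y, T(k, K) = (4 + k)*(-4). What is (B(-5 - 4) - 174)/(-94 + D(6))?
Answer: -2089/1464 ≈ -1.4269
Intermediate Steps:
T(k, K) = -16 - 4*k
B(y) = 3/(-18 + 2*y) (B(y) = 3/(-2 + (((-16 - 4*0) + y) + y)) = 3/(-2 + (((-16 + 0) + y) + y)) = 3/(-2 + ((-16 + y) + y)) = 3/(-2 + (-16 + 2*y)) = 3/(-18 + 2*y))
D(h) = h**3 (D(h) = h**2*h = h**3)
(B(-5 - 4) - 174)/(-94 + D(6)) = (3/(2*(-9 + (-5 - 4))) - 174)/(-94 + 6**3) = (3/(2*(-9 - 9)) - 174)/(-94 + 216) = ((3/2)/(-18) - 174)/122 = ((3/2)*(-1/18) - 174)*(1/122) = (-1/12 - 174)*(1/122) = -2089/12*1/122 = -2089/1464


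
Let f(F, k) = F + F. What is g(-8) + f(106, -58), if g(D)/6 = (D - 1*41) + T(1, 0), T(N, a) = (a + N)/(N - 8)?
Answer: -580/7 ≈ -82.857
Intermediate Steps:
T(N, a) = (N + a)/(-8 + N)
f(F, k) = 2*F
g(D) = -1728/7 + 6*D (g(D) = 6*((D - 1*41) + (1 + 0)/(-8 + 1)) = 6*((D - 41) + 1/(-7)) = 6*((-41 + D) - 1/7*1) = 6*((-41 + D) - 1/7) = 6*(-288/7 + D) = -1728/7 + 6*D)
g(-8) + f(106, -58) = (-1728/7 + 6*(-8)) + 2*106 = (-1728/7 - 48) + 212 = -2064/7 + 212 = -580/7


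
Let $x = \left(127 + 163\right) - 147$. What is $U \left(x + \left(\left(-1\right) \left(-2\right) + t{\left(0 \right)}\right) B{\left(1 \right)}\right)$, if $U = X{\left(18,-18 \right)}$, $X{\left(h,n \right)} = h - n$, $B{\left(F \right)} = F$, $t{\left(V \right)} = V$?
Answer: $5220$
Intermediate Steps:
$x = 143$ ($x = 290 - 147 = 143$)
$U = 36$ ($U = 18 - -18 = 18 + 18 = 36$)
$U \left(x + \left(\left(-1\right) \left(-2\right) + t{\left(0 \right)}\right) B{\left(1 \right)}\right) = 36 \left(143 + \left(\left(-1\right) \left(-2\right) + 0\right) 1\right) = 36 \left(143 + \left(2 + 0\right) 1\right) = 36 \left(143 + 2 \cdot 1\right) = 36 \left(143 + 2\right) = 36 \cdot 145 = 5220$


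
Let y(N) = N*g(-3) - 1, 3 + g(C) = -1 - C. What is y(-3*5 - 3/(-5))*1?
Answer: 67/5 ≈ 13.400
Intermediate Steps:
g(C) = -4 - C (g(C) = -3 + (-1 - C) = -4 - C)
y(N) = -1 - N (y(N) = N*(-4 - 1*(-3)) - 1 = N*(-4 + 3) - 1 = N*(-1) - 1 = -N - 1 = -1 - N)
y(-3*5 - 3/(-5))*1 = (-1 - (-3*5 - 3/(-5)))*1 = (-1 - (-15 - 3*(-1)/5))*1 = (-1 - (-15 - 1*(-3/5)))*1 = (-1 - (-15 + 3/5))*1 = (-1 - 1*(-72/5))*1 = (-1 + 72/5)*1 = (67/5)*1 = 67/5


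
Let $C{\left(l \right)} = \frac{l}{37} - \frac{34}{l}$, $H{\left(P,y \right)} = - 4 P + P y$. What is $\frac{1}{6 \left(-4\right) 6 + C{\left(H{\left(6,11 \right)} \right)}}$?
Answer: $- \frac{777}{111635} \approx -0.0069602$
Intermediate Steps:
$C{\left(l \right)} = - \frac{34}{l} + \frac{l}{37}$ ($C{\left(l \right)} = l \frac{1}{37} - \frac{34}{l} = \frac{l}{37} - \frac{34}{l} = - \frac{34}{l} + \frac{l}{37}$)
$\frac{1}{6 \left(-4\right) 6 + C{\left(H{\left(6,11 \right)} \right)}} = \frac{1}{6 \left(-4\right) 6 - \left(34 \frac{1}{6 \left(-4 + 11\right)} - \frac{6 \left(-4 + 11\right)}{37}\right)} = \frac{1}{\left(-24\right) 6 - \left(\frac{17}{21} - \frac{6}{37} \cdot 7\right)} = \frac{1}{-144 + \left(- \frac{34}{42} + \frac{1}{37} \cdot 42\right)} = \frac{1}{-144 + \left(\left(-34\right) \frac{1}{42} + \frac{42}{37}\right)} = \frac{1}{-144 + \left(- \frac{17}{21} + \frac{42}{37}\right)} = \frac{1}{-144 + \frac{253}{777}} = \frac{1}{- \frac{111635}{777}} = - \frac{777}{111635}$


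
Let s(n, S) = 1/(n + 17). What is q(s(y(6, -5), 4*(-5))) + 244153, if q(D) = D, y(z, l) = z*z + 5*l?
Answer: 6836285/28 ≈ 2.4415e+5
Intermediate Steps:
y(z, l) = z² + 5*l
s(n, S) = 1/(17 + n)
q(s(y(6, -5), 4*(-5))) + 244153 = 1/(17 + (6² + 5*(-5))) + 244153 = 1/(17 + (36 - 25)) + 244153 = 1/(17 + 11) + 244153 = 1/28 + 244153 = 6836285/28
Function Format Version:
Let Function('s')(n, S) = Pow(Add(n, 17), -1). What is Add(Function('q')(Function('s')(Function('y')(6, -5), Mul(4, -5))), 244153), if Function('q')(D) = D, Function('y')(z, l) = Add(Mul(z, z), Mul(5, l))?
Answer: Rational(6836285, 28) ≈ 2.4415e+5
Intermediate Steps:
Function('y')(z, l) = Add(Pow(z, 2), Mul(5, l))
Function('s')(n, S) = Pow(Add(17, n), -1)
Add(Function('q')(Function('s')(Function('y')(6, -5), Mul(4, -5))), 244153) = Add(Pow(Add(17, Add(Pow(6, 2), Mul(5, -5))), -1), 244153) = Add(Pow(Add(17, Add(36, -25)), -1), 244153) = Add(Pow(Add(17, 11), -1), 244153) = Add(Pow(28, -1), 244153) = Add(Rational(1, 28), 244153) = Rational(6836285, 28)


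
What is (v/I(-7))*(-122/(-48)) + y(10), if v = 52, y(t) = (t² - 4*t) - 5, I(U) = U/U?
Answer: 1123/6 ≈ 187.17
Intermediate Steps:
I(U) = 1
y(t) = -5 + t² - 4*t
(v/I(-7))*(-122/(-48)) + y(10) = (52/1)*(-122/(-48)) + (-5 + 10² - 4*10) = (52*1)*(-122*(-1/48)) + (-5 + 100 - 40) = 52*(61/24) + 55 = 793/6 + 55 = 1123/6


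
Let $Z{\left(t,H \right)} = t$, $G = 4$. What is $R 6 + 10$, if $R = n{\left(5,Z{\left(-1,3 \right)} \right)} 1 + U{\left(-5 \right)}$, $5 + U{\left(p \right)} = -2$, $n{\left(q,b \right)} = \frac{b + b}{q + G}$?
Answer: $- \frac{100}{3} \approx -33.333$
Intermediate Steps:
$n{\left(q,b \right)} = \frac{2 b}{4 + q}$ ($n{\left(q,b \right)} = \frac{b + b}{q + 4} = \frac{2 b}{4 + q}$)
$U{\left(p \right)} = -7$ ($U{\left(p \right)} = -5 - 2 = -7$)
$R = - \frac{65}{9}$ ($R = 2 \left(-1\right) \frac{1}{4 + 5} \cdot 1 - 7 = 2 \left(-1\right) \frac{1}{9} \cdot 1 - 7 = \left(- \frac{2}{9}\right) 1 - 7 = - \frac{2}{9} - 7 = - \frac{65}{9} \approx -7.2222$)
$R 6 + 10 = \left(- \frac{65}{9}\right) 6 + 10 = - \frac{130}{3} + 10 = - \frac{100}{3}$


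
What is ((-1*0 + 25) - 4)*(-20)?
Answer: -420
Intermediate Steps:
((-1*0 + 25) - 4)*(-20) = ((0 + 25) - 4)*(-20) = (25 - 4)*(-20) = 21*(-20) = -420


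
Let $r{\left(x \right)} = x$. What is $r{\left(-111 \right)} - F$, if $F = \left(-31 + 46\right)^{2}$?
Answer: $-336$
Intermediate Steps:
$F = 225$ ($F = 15^{2} = 225$)
$r{\left(-111 \right)} - F = -111 - 225 = -336$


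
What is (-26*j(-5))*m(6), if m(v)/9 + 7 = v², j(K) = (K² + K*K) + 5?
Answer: -373230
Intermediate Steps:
j(K) = 5 + 2*K² (j(K) = (K² + K²) + 5 = 2*K² + 5 = 5 + 2*K²)
m(v) = -63 + 9*v²
(-26*j(-5))*m(6) = (-26*(5 + 2*(-5)²))*(-63 + 9*6²) = (-26*(5 + 2*25))*(-63 + 9*36) = (-26*(5 + 50))*(-63 + 324) = -26*55*261 = -1430*261 = -373230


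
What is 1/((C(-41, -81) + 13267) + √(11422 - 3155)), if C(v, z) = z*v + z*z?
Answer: 3307/76552562 - √8267/535867934 ≈ 4.3029e-5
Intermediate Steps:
C(v, z) = z² + v*z (C(v, z) = v*z + z² = z² + v*z)
1/((C(-41, -81) + 13267) + √(11422 - 3155)) = 1/((-81*(-41 - 81) + 13267) + √(11422 - 3155)) = 1/((-81*(-122) + 13267) + √8267) = 1/((9882 + 13267) + √8267) = 1/(23149 + √8267)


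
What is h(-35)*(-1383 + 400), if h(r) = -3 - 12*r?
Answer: -409911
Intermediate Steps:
h(-35)*(-1383 + 400) = (-3 - 12*(-35))*(-1383 + 400) = (-3 + 420)*(-983) = 417*(-983) = -409911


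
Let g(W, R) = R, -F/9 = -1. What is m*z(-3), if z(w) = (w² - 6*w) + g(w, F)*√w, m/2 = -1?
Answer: -54 - 18*I*√3 ≈ -54.0 - 31.177*I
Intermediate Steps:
F = 9 (F = -9*(-1) = 9)
m = -2 (m = 2*(-1) = -2)
z(w) = w² - 6*w + 9*√w (z(w) = (w² - 6*w) + 9*√w = w² - 6*w + 9*√w)
m*z(-3) = -2*((-3)² - 6*(-3) + 9*√(-3)) = -2*(9 + 18 + 9*(I*√3)) = -2*(9 + 18 + 9*I*√3) = -2*(27 + 9*I*√3) = -54 - 18*I*√3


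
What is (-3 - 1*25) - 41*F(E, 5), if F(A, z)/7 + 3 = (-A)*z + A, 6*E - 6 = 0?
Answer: 1981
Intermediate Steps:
E = 1 (E = 1 + (⅙)*0 = 1 + 0 = 1)
F(A, z) = -21 + 7*A - 7*A*z (F(A, z) = -21 + 7*((-A)*z + A) = -21 + 7*(-A*z + A) = -21 + 7*(A - A*z) = -21 + (7*A - 7*A*z) = -21 + 7*A - 7*A*z)
(-3 - 1*25) - 41*F(E, 5) = (-3 - 1*25) - 41*(-21 + 7*1 - 7*1*5) = (-3 - 25) - 41*(-21 + 7 - 35) = -28 - 41*(-49) = -28 + 2009 = 1981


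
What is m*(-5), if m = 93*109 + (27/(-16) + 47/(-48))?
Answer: -152015/3 ≈ -50672.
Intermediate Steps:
m = 30403/3 (m = 10137 + (27*(-1/16) + 47*(-1/48)) = 10137 + (-27/16 - 47/48) = 10137 - 8/3 = 30403/3 ≈ 10134.)
m*(-5) = (30403/3)*(-5) = -152015/3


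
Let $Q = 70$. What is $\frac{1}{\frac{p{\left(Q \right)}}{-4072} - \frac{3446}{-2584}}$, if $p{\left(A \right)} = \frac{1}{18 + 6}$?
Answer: $\frac{31566144}{42096013} \approx 0.74986$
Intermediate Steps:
$p{\left(A \right)} = \frac{1}{24}$
$\frac{1}{\frac{p{\left(Q \right)}}{-4072} - \frac{3446}{-2584}} = \frac{1}{\frac{1}{24 \left(-4072\right)} - \frac{3446}{-2584}} = \frac{1}{\frac{1}{24} \left(- \frac{1}{4072}\right) - - \frac{1723}{1292}} = \frac{1}{- \frac{1}{97728} + \frac{1723}{1292}} = \frac{1}{\frac{42096013}{31566144}} = \frac{31566144}{42096013}$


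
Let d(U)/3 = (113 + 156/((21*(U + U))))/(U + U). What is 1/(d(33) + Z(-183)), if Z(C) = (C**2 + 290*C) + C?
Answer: -5082/100414519 ≈ -5.0610e-5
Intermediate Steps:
Z(C) = C**2 + 291*C
d(U) = 3*(113 + 26/(7*U))/(2*U) (d(U) = 3*((113 + 156/((21*(U + U))))/(U + U)) = 3*((113 + 156/((21*(2*U))))/((2*U))) = 3*((113 + 156/((42*U)))*(1/(2*U))) = 3*((113 + 156*(1/(42*U)))*(1/(2*U))) = 3*((113 + 26/(7*U))*(1/(2*U))) = 3*((113 + 26/(7*U))/(2*U)) = 3*(113 + 26/(7*U))/(2*U))
1/(d(33) + Z(-183)) = 1/((3/14)*(26 + 791*33)/33**2 - 183*(291 - 183)) = 1/((3/14)*(1/1089)*(26 + 26103) - 183*108) = 1/((3/14)*(1/1089)*26129 - 19764) = 1/(26129/5082 - 19764) = 1/(-100414519/5082) = -5082/100414519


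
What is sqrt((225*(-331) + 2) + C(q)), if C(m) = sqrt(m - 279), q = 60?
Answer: sqrt(-74473 + I*sqrt(219)) ≈ 0.027 + 272.9*I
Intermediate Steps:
C(m) = sqrt(-279 + m)
sqrt((225*(-331) + 2) + C(q)) = sqrt((225*(-331) + 2) + sqrt(-279 + 60)) = sqrt((-74475 + 2) + sqrt(-219)) = sqrt(-74473 + I*sqrt(219))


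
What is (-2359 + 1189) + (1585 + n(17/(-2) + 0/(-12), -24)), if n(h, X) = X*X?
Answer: 991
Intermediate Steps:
n(h, X) = X²
(-2359 + 1189) + (1585 + n(17/(-2) + 0/(-12), -24)) = (-2359 + 1189) + (1585 + (-24)²) = -1170 + (1585 + 576) = -1170 + 2161 = 991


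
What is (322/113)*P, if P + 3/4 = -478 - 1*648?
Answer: -725627/226 ≈ -3210.7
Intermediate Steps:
P = -4507/4 (P = -¾ + (-478 - 1*648) = -¾ + (-478 - 648) = -¾ - 1126 = -4507/4 ≈ -1126.8)
(322/113)*P = (322/113)*(-4507/4) = -725627/226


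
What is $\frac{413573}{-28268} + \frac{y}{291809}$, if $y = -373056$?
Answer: $- \frac{131229870565}{8248856812} \approx -15.909$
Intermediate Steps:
$\frac{413573}{-28268} + \frac{y}{291809} = \frac{413573}{-28268} - \frac{373056}{291809} = 413573 \left(- \frac{1}{28268}\right) - \frac{373056}{291809} = - \frac{413573}{28268} - \frac{373056}{291809} = - \frac{131229870565}{8248856812}$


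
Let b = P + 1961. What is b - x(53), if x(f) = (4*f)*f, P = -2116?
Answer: -11391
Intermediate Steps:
x(f) = 4*f²
b = -155 (b = -2116 + 1961 = -155)
b - x(53) = -155 - 4*53² = -155 - 4*2809 = -155 - 1*11236 = -155 - 11236 = -11391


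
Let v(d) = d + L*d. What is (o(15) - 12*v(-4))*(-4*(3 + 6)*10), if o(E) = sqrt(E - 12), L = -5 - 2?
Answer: 103680 - 360*sqrt(3) ≈ 1.0306e+5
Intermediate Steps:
L = -7
o(E) = sqrt(-12 + E)
v(d) = -6*d (v(d) = d - 7*d = -6*d)
(o(15) - 12*v(-4))*(-4*(3 + 6)*10) = (sqrt(-12 + 15) - (-72)*(-4))*(-4*(3 + 6)*10) = (sqrt(3) - 12*24)*(-4*9*10) = (sqrt(3) - 288)*(-36*10) = (-288 + sqrt(3))*(-360) = 103680 - 360*sqrt(3)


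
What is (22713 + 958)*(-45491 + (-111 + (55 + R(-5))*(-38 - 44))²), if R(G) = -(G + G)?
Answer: 699690852290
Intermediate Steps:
R(G) = -2*G
(22713 + 958)*(-45491 + (-111 + (55 + R(-5))*(-38 - 44))²) = (22713 + 958)*(-45491 + (-111 + (55 - 2*(-5))*(-38 - 44))²) = 23671*(-45491 + (-111 + (55 + 10)*(-82))²) = 23671*(-45491 + (-111 + 65*(-82))²) = 23671*(-45491 + (-111 - 5330)²) = 23671*(-45491 + (-5441)²) = 23671*(-45491 + 29604481) = 23671*29558990 = 699690852290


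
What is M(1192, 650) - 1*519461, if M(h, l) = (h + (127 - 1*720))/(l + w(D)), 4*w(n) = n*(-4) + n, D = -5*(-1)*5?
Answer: -1311636629/2525 ≈ -5.1946e+5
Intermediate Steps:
D = 25 (D = 5*5 = 25)
w(n) = -3*n/4 (w(n) = (n*(-4) + n)/4 = (-4*n + n)/4 = (-3*n)/4 = -3*n/4)
M(h, l) = (-593 + h)/(-75/4 + l) (M(h, l) = (h + (127 - 1*720))/(l - ¾*25) = (h + (127 - 720))/(l - 75/4) = (h - 593)/(-75/4 + l) = (-593 + h)/(-75/4 + l))
M(1192, 650) - 1*519461 = 4*(-593 + 1192)/(-75 + 4*650) - 1*519461 = 4*599/(-75 + 2600) - 519461 = 4*599/2525 - 519461 = 4*(1/2525)*599 - 519461 = 2396/2525 - 519461 = -1311636629/2525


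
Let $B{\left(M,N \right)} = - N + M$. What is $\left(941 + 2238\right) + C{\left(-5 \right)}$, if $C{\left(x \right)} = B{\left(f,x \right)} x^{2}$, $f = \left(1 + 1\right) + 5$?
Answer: $3479$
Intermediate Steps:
$f = 7$ ($f = 2 + 5 = 7$)
$B{\left(M,N \right)} = M - N$
$C{\left(x \right)} = x^{2} \left(7 - x\right)$ ($C{\left(x \right)} = \left(7 - x\right) x^{2} = x^{2} \left(7 - x\right)$)
$\left(941 + 2238\right) + C{\left(-5 \right)} = \left(941 + 2238\right) + \left(-5\right)^{2} \left(7 - -5\right) = 3179 + 25 \left(7 + 5\right) = 3179 + 25 \cdot 12 = 3179 + 300 = 3479$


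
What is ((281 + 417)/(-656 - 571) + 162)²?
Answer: 39234101776/1505529 ≈ 26060.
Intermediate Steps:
((281 + 417)/(-656 - 571) + 162)² = (698/(-1227) + 162)² = (698*(-1/1227) + 162)² = (-698/1227 + 162)² = (198076/1227)² = 39234101776/1505529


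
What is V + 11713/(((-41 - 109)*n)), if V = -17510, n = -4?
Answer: -10494287/600 ≈ -17490.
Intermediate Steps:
V + 11713/(((-41 - 109)*n)) = -17510 + 11713/(((-41 - 109)*(-4))) = -17510 + 11713/((-150*(-4))) = -17510 + 11713/600 = -10494287/600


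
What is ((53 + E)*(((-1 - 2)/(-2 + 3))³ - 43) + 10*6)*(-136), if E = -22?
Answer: 286960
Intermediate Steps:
((53 + E)*(((-1 - 2)/(-2 + 3))³ - 43) + 10*6)*(-136) = ((53 - 22)*(((-1 - 2)/(-2 + 3))³ - 43) + 10*6)*(-136) = (31*((-3/1)³ - 43) + 60)*(-136) = (31*((-3*1)³ - 43) + 60)*(-136) = (31*((-3)³ - 43) + 60)*(-136) = (31*(-27 - 43) + 60)*(-136) = (31*(-70) + 60)*(-136) = (-2170 + 60)*(-136) = -2110*(-136) = 286960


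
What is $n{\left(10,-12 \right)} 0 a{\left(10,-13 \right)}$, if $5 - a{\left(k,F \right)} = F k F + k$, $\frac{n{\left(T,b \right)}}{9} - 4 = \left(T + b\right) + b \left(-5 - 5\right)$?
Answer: $0$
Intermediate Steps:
$n{\left(T,b \right)} = 36 - 81 b + 9 T$ ($n{\left(T,b \right)} = 36 + 9 \left(\left(T + b\right) + b \left(-5 - 5\right)\right) = 36 + 9 \left(\left(T + b\right) + b \left(-10\right)\right) = 36 + 9 \left(\left(T + b\right) - 10 b\right) = 36 + 9 \left(T - 9 b\right) = 36 + \left(- 81 b + 9 T\right) = 36 - 81 b + 9 T$)
$a{\left(k,F \right)} = 5 - k - k F^{2}$ ($a{\left(k,F \right)} = 5 - \left(F k F + k\right) = 5 - \left(k F^{2} + k\right) = 5 - \left(k + k F^{2}\right) = 5 - k - k F^{2}$)
$n{\left(10,-12 \right)} 0 a{\left(10,-13 \right)} = \left(36 - -972 + 9 \cdot 10\right) 0 \left(5 - 10 - 10 \left(-13\right)^{2}\right) = \left(36 + 972 + 90\right) 0 \left(5 - 10 - 10 \cdot 169\right) = 1098 \cdot 0 \left(5 - 10 - 1690\right) = 0 \left(-1695\right) = 0$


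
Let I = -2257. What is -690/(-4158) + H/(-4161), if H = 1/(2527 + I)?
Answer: 14355373/86507190 ≈ 0.16594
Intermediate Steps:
H = 1/270 (H = 1/(2527 - 2257) = 1/270 ≈ 0.0037037)
-690/(-4158) + H/(-4161) = -690/(-4158) + (1/270)/(-4161) = -690*(-1/4158) + (1/270)*(-1/4161) = 115/693 - 1/1123470 = 14355373/86507190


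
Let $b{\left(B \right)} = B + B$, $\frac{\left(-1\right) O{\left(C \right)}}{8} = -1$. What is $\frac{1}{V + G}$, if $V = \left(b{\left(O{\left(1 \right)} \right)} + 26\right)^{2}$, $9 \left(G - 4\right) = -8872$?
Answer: $\frac{9}{7040} \approx 0.0012784$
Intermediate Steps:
$G = - \frac{8836}{9}$ ($G = 4 + \frac{1}{9} \left(-8872\right) = 4 - \frac{8872}{9} = - \frac{8836}{9} \approx -981.78$)
$O{\left(C \right)} = 8$ ($O{\left(C \right)} = \left(-8\right) \left(-1\right) = 8$)
$b{\left(B \right)} = 2 B$
$V = 1764$ ($V = \left(2 \cdot 8 + 26\right)^{2} = \left(16 + 26\right)^{2} = 42^{2} = 1764$)
$\frac{1}{V + G} = \frac{1}{1764 - \frac{8836}{9}} = \frac{1}{\frac{7040}{9}} = \frac{9}{7040}$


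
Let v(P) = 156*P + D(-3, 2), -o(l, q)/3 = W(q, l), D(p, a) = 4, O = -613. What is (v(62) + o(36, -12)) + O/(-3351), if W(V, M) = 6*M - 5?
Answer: 30303706/3351 ≈ 9043.2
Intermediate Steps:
W(V, M) = -5 + 6*M
o(l, q) = 15 - 18*l (o(l, q) = -3*(-5 + 6*l) = 15 - 18*l)
v(P) = 4 + 156*P (v(P) = 156*P + 4 = 4 + 156*P)
(v(62) + o(36, -12)) + O/(-3351) = ((4 + 156*62) + (15 - 18*36)) - 613/(-3351) = ((4 + 9672) + (15 - 648)) - 613*(-1/3351) = (9676 - 633) + 613/3351 = 9043 + 613/3351 = 30303706/3351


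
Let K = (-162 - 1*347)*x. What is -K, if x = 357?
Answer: 181713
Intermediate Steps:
K = -181713 (K = (-162 - 1*347)*357 = (-162 - 347)*357 = -509*357 = -181713)
-K = -1*(-181713) = 181713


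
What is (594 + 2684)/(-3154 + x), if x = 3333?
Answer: 3278/179 ≈ 18.313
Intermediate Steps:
(594 + 2684)/(-3154 + x) = (594 + 2684)/(-3154 + 3333) = 3278/179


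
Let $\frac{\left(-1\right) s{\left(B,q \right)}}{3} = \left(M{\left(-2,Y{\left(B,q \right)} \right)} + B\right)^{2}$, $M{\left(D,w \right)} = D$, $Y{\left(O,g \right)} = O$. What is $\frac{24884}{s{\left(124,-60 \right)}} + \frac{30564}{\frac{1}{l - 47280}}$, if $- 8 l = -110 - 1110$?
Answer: $- \frac{16079240016551}{11163} \approx -1.4404 \cdot 10^{9}$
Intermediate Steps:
$l = \frac{305}{2}$ ($l = - \frac{-110 - 1110}{8} = \left(- \frac{1}{8}\right) \left(-1220\right) = \frac{305}{2} \approx 152.5$)
$s{\left(B,q \right)} = - 3 \left(-2 + B\right)^{2}$
$\frac{24884}{s{\left(124,-60 \right)}} + \frac{30564}{\frac{1}{l - 47280}} = \frac{24884}{\left(-3\right) \left(-2 + 124\right)^{2}} + \frac{30564}{\frac{1}{\frac{305}{2} - 47280}} = \frac{24884}{\left(-3\right) 122^{2}} + \frac{30564}{\frac{1}{- \frac{94255}{2}}} = \frac{24884}{\left(-3\right) 14884} + \frac{30564}{- \frac{2}{94255}} = \frac{24884}{-44652} + 30564 \left(- \frac{94255}{2}\right) = 24884 \left(- \frac{1}{44652}\right) - 1440404910 = - \frac{6221}{11163} - 1440404910 = - \frac{16079240016551}{11163}$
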